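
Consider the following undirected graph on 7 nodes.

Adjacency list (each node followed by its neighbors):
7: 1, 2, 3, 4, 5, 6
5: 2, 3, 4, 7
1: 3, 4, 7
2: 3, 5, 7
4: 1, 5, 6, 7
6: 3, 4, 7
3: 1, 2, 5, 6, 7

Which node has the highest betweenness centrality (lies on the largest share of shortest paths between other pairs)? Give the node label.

Unnormalized betweenness of each node: 1:1/4, 2:0, 3:2, 4:1, 5:3/4, 6:1/4, 7:11/4.
7 has the largest value, 11/4, making it the main broker — the node through which the most shortest paths run.

7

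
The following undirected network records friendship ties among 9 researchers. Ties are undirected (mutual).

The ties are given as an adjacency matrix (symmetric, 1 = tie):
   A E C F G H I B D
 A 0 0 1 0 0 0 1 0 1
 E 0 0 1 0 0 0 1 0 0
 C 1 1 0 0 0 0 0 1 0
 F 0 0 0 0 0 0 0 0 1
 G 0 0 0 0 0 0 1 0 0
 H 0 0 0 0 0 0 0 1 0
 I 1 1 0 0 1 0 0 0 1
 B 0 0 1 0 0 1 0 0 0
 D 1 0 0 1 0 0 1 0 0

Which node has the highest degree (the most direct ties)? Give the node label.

I

Degrees — A:3, B:2, C:3, D:3, E:2, F:1, G:1, H:1, I:4.
The maximum is 4, attained only by I.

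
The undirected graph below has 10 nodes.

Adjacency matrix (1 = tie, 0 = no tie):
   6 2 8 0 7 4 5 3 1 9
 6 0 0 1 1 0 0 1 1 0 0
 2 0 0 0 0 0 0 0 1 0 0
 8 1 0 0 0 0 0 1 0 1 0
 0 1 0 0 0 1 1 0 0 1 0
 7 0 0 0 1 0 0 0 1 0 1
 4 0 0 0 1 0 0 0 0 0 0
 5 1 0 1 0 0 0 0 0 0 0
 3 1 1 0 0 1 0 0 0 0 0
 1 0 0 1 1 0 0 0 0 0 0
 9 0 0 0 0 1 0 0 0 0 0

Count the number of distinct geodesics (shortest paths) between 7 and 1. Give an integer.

The shortest distance is 2, and the only length-2 path is 7–0–1. So there is exactly 1 shortest path.

1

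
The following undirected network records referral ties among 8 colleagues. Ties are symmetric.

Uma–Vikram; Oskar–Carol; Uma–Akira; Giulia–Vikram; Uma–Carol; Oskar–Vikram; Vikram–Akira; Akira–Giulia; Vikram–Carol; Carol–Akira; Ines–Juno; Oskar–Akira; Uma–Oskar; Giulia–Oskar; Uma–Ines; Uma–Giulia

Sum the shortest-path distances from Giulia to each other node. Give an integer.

11

Distances from Giulia: Akira:1, Carol:2, Ines:2, Juno:3, Oskar:1, Uma:1, Vikram:1.
Sum = 1 + 2 + 2 + 3 + 1 + 1 + 1 = 11.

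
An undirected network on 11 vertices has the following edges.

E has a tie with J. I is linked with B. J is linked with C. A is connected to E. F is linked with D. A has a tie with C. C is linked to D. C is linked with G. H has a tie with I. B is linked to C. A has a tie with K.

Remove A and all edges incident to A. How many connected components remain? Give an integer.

Without A, the remaining ties split the others into: {B, C, D, E, F, G, H, I, J}; {K}.
That's 2 separate components.

2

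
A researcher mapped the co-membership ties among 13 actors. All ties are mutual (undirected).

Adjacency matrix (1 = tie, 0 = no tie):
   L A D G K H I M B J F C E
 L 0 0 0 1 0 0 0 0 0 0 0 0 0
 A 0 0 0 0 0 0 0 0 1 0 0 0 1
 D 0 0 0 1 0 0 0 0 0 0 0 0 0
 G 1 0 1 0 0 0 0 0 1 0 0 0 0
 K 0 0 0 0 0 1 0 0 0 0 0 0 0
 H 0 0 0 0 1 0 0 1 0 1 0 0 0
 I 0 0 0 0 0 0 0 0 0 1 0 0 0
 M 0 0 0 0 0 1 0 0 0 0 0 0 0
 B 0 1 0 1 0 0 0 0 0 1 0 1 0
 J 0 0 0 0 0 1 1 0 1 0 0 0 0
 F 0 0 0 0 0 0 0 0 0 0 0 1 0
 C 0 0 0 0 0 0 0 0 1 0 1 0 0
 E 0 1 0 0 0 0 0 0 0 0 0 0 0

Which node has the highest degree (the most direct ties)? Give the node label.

B

Degrees — A:2, B:4, C:2, D:1, E:1, F:1, G:3, H:3, I:1, J:3, K:1, L:1, M:1.
The maximum is 4, attained only by B.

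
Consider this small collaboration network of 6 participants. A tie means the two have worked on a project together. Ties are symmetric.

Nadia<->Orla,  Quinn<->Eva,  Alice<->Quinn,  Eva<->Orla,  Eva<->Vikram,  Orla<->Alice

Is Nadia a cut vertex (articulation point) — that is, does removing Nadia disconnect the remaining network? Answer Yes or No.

Even without Nadia, every remaining node can still reach every other (the residual graph is connected), so Nadia is not a cut vertex.

No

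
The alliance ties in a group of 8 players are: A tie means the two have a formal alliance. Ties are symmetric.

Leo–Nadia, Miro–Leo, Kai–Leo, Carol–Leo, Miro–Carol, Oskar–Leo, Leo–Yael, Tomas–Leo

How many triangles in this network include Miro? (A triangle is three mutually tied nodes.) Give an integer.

Miro's neighbors: Carol and Leo.
Neighbor pairs that are themselves tied: Miro–Carol–Leo. Each forms one triangle with Miro, for 1 in total.

1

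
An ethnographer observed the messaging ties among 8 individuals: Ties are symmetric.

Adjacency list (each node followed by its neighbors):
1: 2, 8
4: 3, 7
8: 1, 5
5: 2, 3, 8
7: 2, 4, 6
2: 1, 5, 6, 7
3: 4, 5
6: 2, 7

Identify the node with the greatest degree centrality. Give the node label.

2

Degrees — 1:2, 2:4, 3:2, 4:2, 5:3, 6:2, 7:3, 8:2.
The maximum is 4, attained only by 2.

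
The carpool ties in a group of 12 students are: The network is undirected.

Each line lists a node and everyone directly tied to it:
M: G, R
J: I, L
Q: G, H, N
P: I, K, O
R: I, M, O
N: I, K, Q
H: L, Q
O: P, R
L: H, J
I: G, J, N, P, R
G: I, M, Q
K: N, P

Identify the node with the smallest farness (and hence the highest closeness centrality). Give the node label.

I

Farness (sum of distances to all others) for each node — G:22, H:30, I:18, J:24, K:28, L:30, M:28, N:22, O:30, P:24, Q:24, R:24.
The smallest farness is 18, for I, so I has the highest closeness.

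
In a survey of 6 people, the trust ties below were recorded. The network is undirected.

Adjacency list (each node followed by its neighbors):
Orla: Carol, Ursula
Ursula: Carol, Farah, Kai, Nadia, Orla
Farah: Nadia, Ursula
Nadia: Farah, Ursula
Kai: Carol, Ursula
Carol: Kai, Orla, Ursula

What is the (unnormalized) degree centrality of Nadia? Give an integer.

2

Nadia is directly tied to Farah and Ursula. That is 2 neighbors, so the degree of Nadia is 2.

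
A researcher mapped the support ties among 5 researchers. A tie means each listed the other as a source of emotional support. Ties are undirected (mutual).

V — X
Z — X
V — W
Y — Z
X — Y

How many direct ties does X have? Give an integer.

X is directly tied to V, Y, and Z. That is 3 neighbors, so the degree of X is 3.

3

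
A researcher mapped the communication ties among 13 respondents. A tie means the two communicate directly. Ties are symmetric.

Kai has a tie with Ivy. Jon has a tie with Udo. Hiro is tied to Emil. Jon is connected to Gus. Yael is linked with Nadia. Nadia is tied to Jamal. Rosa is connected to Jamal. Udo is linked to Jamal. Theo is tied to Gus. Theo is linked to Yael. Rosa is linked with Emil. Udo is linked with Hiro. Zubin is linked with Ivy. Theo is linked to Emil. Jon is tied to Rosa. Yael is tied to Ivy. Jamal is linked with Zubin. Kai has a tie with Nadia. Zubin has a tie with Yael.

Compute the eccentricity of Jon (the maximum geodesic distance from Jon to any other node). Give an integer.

4

Distances from Jon: Emil:2, Gus:1, Hiro:2, Ivy:4, Jamal:2, Kai:4, Nadia:3, Rosa:1, Theo:2, Udo:1, Yael:3, Zubin:3.
The largest is 4 (to Ivy and Kai), so the eccentricity of Jon is 4.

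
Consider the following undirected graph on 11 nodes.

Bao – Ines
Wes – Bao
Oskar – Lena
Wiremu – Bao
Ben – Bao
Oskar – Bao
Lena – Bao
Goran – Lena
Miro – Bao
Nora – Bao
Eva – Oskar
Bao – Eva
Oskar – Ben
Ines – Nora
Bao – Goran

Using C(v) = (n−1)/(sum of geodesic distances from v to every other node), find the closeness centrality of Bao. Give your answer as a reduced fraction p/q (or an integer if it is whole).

1

Distances from Bao: Ben:1, Eva:1, Goran:1, Ines:1, Lena:1, Miro:1, Nora:1, Oskar:1, Wes:1, Wiremu:1. Sum = 10.
n = 11, so closeness = 10/10 = 1.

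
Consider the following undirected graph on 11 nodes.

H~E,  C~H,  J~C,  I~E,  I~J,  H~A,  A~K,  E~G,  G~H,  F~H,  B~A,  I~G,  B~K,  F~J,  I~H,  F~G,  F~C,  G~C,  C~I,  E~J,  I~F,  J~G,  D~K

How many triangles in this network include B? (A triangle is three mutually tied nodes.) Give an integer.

B's neighbors: A and K.
Neighbor pairs that are themselves tied: B–A–K. Each forms one triangle with B, for 1 in total.

1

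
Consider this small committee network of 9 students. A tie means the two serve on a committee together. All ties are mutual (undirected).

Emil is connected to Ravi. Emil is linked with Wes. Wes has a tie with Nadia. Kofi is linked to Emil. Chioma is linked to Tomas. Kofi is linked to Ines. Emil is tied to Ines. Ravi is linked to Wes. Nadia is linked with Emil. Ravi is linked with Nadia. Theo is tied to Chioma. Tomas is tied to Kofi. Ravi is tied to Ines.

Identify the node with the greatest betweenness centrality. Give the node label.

Kofi

Unnormalized betweenness of each node: Chioma:7, Emil:11, Ines:2, Kofi:15, Nadia:0, Ravi:1, Theo:0, Tomas:12, Wes:0.
Kofi has the largest value, 15, making it the main broker — the node through which the most shortest paths run.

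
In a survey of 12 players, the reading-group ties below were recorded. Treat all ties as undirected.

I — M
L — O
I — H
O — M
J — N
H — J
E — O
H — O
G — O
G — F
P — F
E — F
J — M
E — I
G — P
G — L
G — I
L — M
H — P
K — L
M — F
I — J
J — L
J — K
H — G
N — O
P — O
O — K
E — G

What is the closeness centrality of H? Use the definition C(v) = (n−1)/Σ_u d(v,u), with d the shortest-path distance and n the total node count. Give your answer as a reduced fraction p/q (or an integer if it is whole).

Distances from H: E:2, F:2, G:1, I:1, J:1, K:2, L:2, M:2, N:2, O:1, P:1. Sum = 17.
n = 12, so closeness = 11/17.

11/17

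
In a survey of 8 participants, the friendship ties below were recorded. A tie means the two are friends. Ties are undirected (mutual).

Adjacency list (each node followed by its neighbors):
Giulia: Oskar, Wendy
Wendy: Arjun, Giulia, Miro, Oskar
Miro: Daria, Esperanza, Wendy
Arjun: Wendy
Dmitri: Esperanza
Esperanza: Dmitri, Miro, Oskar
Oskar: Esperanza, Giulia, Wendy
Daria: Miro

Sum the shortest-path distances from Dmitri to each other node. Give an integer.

Distances from Dmitri: Arjun:4, Daria:3, Esperanza:1, Giulia:3, Miro:2, Oskar:2, Wendy:3.
Sum = 4 + 3 + 1 + 3 + 2 + 2 + 3 = 18.

18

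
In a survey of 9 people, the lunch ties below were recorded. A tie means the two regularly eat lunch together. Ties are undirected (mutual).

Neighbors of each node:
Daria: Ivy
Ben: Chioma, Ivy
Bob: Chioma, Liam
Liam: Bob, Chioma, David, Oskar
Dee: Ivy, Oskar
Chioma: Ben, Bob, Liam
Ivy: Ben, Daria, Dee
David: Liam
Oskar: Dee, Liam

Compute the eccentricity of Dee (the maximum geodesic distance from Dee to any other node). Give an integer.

Distances from Dee: Ben:2, Bob:3, Chioma:3, Daria:2, David:3, Ivy:1, Liam:2, Oskar:1.
The largest is 3 (to Chioma, Bob, and David), so the eccentricity of Dee is 3.

3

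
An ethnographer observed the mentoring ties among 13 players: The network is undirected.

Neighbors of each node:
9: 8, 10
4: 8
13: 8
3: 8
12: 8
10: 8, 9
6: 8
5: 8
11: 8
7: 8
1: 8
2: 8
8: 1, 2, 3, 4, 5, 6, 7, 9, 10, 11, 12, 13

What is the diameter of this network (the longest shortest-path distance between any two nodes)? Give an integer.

Eccentricity of each node (its greatest distance to any other): 1:2, 2:2, 3:2, 4:2, 5:2, 6:2, 7:2, 8:1, 9:2, 10:2, 11:2, 12:2, 13:2.
The maximum eccentricity is 2, realized for instance by the pair 4–3 via 4 – 8 – 3. So the diameter is 2.

2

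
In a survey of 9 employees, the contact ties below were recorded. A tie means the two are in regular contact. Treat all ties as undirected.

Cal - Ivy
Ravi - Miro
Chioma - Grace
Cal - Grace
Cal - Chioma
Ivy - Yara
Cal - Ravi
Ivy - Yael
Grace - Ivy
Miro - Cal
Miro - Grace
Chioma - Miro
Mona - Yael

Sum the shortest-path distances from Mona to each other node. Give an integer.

Distances from Mona: Cal:3, Chioma:4, Grace:3, Ivy:2, Miro:4, Ravi:4, Yael:1, Yara:3.
Sum = 3 + 4 + 3 + 2 + 4 + 4 + 1 + 3 = 24.

24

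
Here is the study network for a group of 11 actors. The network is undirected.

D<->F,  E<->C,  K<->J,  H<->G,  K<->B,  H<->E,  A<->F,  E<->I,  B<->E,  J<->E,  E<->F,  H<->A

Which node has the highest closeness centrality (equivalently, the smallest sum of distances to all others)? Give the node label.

E

Farness (sum of distances to all others) for each node — A:24, B:21, C:23, D:28, E:14, F:19, G:28, H:19, I:23, J:21, K:28.
The smallest farness is 14, for E, so E has the highest closeness.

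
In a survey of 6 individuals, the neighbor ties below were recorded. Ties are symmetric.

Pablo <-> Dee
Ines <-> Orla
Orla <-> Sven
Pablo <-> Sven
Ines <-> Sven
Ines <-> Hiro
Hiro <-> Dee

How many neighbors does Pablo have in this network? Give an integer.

Pablo is directly tied to Dee and Sven. That is 2 neighbors, so the degree of Pablo is 2.

2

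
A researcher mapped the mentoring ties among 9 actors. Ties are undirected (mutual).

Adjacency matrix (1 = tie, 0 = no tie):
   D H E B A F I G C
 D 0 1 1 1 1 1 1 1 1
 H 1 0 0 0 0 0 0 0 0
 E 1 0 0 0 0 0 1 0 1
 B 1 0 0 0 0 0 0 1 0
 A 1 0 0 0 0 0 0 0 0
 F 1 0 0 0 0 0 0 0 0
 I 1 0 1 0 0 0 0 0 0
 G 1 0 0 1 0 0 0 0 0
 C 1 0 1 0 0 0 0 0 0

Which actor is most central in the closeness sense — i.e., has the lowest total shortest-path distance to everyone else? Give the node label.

Farness (sum of distances to all others) for each node — A:15, B:14, C:14, D:8, E:13, F:15, G:14, H:15, I:14.
The smallest farness is 8, for D, so D has the highest closeness.

D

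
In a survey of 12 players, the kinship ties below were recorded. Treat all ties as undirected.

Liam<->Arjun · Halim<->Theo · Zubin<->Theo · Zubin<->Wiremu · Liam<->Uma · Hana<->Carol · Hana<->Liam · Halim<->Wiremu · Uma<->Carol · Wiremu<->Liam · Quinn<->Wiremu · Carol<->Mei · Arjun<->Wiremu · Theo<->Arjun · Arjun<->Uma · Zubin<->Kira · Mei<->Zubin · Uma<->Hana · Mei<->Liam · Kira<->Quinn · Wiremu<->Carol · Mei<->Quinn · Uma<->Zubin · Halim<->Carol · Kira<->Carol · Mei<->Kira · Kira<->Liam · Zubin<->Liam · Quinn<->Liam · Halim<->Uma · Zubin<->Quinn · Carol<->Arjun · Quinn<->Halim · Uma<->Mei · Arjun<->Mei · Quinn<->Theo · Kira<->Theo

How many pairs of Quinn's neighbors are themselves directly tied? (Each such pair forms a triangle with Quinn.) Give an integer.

Quinn's neighbors: Halim, Kira, Liam, Mei, Theo, Wiremu, and Zubin.
Neighbor pairs that are themselves tied: Quinn–Halim–Theo; Quinn–Halim–Wiremu; Quinn–Kira–Liam; Quinn–Kira–Mei; Quinn–Kira–Theo; Quinn–Kira–Zubin; Quinn–Liam–Mei; Quinn–Liam–Wiremu; Quinn–Liam–Zubin; Quinn–Mei–Zubin; Quinn–Theo–Zubin; Quinn–Wiremu–Zubin. Each forms one triangle with Quinn, for 12 in total.

12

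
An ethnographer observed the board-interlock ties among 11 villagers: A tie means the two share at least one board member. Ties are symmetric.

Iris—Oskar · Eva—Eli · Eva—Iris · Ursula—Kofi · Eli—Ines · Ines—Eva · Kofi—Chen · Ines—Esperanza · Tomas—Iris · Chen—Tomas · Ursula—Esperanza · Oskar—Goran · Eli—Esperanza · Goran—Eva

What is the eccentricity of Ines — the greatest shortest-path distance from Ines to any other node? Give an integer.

Distances from Ines: Chen:4, Eli:1, Esperanza:1, Eva:1, Goran:2, Iris:2, Kofi:3, Oskar:3, Tomas:3, Ursula:2.
The largest is 4 (to Chen), so the eccentricity of Ines is 4.

4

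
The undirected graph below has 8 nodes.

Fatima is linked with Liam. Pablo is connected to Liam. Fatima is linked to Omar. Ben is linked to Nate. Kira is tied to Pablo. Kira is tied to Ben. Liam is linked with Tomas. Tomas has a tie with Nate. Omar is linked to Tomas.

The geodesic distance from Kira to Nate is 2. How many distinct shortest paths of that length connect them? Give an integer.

1

The shortest distance is 2, and the only length-2 path is Kira–Ben–Nate. So there is exactly 1 shortest path.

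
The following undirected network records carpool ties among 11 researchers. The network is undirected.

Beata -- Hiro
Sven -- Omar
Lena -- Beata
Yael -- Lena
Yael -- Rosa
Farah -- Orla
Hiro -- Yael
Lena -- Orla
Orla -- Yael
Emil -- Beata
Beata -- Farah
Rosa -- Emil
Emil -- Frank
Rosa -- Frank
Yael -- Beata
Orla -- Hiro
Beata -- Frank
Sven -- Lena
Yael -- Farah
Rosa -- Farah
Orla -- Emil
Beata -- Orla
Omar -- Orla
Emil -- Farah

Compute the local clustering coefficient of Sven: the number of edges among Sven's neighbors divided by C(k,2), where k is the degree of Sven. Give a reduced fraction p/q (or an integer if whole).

Sven's neighbors: Lena and Omar (k = 2).
Possible neighbor pairs: C(2,2) = 1. Edges among them: none → e = 0.
Clustering(Sven) = 0/1.

0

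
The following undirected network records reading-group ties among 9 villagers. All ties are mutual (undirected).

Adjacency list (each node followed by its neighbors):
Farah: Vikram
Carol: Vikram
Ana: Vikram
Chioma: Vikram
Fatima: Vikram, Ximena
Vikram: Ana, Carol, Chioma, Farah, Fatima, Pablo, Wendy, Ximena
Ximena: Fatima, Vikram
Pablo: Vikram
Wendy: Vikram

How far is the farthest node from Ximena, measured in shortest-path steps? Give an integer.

Distances from Ximena: Ana:2, Carol:2, Chioma:2, Farah:2, Fatima:1, Pablo:2, Vikram:1, Wendy:2.
The largest is 2 (to Chioma, Carol, Pablo, Wendy, Farah, and Ana), so the eccentricity of Ximena is 2.

2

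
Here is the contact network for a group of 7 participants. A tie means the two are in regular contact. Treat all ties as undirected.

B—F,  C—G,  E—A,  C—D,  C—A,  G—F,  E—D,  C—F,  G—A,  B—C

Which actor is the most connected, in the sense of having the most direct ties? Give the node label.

C

Degrees — A:3, B:2, C:5, D:2, E:2, F:3, G:3.
The maximum is 5, attained only by C.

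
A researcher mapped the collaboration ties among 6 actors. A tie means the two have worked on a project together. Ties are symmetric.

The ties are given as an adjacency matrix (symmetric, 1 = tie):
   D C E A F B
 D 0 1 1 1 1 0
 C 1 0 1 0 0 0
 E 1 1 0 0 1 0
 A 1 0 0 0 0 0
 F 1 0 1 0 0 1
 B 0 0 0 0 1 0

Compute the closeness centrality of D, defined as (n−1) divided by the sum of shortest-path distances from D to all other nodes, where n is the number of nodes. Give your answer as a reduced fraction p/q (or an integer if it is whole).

Distances from D: A:1, B:2, C:1, E:1, F:1. Sum = 6.
n = 6, so closeness = 5/6.

5/6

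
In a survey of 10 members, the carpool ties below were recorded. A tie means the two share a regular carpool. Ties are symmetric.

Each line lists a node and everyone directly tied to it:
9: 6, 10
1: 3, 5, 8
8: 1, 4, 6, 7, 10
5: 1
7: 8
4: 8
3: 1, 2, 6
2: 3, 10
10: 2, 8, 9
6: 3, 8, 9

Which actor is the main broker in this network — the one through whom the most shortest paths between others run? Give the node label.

Unnormalized betweenness of each node: 1:19/2, 2:1, 3:14/3, 4:0, 5:0, 6:16/3, 7:0, 8:119/6, 9:1/2, 10:37/6.
8 has the largest value, 119/6, making it the main broker — the node through which the most shortest paths run.

8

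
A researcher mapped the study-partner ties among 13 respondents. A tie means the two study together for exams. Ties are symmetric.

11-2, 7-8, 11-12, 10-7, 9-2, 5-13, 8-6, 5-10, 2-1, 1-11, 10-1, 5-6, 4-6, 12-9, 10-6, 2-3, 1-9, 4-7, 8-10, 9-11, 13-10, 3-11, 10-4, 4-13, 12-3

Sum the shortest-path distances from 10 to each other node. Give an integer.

19

Distances from 10: 1:1, 2:2, 3:3, 4:1, 5:1, 6:1, 7:1, 8:1, 9:2, 11:2, 12:3, 13:1.
Sum = 1 + 2 + 3 + 1 + 1 + 1 + 1 + 1 + 2 + 2 + 3 + 1 = 19.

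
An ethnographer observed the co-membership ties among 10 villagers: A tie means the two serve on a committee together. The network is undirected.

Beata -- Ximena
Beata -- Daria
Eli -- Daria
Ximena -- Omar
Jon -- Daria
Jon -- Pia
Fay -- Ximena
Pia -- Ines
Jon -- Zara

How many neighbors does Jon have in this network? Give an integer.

Jon is directly tied to Daria, Pia, and Zara. That is 3 neighbors, so the degree of Jon is 3.

3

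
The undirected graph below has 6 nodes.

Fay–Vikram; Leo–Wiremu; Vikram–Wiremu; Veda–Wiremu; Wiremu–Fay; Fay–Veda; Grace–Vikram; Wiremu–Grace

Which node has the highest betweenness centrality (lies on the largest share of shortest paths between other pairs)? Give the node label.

Unnormalized betweenness of each node: Fay:1/2, Grace:0, Leo:0, Veda:0, Vikram:1/2, Wiremu:6.
Wiremu has the largest value, 6, making it the main broker — the node through which the most shortest paths run.

Wiremu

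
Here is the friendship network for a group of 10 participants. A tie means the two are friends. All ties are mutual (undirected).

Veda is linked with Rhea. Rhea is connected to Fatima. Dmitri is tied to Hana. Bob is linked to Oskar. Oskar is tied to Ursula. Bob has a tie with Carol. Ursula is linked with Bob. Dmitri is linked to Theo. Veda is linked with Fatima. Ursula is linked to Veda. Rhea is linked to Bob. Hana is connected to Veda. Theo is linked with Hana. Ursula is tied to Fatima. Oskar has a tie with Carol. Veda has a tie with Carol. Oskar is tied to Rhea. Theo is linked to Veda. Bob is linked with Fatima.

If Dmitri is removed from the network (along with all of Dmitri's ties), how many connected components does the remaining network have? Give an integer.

1

Dmitri's neighbors (Hana and Theo) remain reachable from one another through other ties, so the rest of the network stays in one piece.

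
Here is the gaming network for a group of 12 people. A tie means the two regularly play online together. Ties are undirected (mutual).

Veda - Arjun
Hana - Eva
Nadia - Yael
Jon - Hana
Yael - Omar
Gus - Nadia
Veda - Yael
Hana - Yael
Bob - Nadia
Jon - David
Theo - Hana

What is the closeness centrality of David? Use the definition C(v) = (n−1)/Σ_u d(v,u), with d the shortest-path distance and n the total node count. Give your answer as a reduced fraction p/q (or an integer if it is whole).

11/39

Distances from David: Arjun:5, Bob:5, Eva:3, Gus:5, Hana:2, Jon:1, Nadia:4, Omar:4, Theo:3, Veda:4, Yael:3. Sum = 39.
n = 12, so closeness = 11/39.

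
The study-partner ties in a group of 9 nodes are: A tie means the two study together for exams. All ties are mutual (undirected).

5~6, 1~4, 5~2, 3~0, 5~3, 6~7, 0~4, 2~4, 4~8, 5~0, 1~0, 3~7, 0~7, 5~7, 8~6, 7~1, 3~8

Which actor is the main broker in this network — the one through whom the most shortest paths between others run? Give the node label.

Unnormalized betweenness of each node: 0:5/2, 1:1/2, 2:1/2, 3:3/2, 4:4, 5:13/3, 6:1, 7:17/6, 8:11/6.
5 has the largest value, 13/3, making it the main broker — the node through which the most shortest paths run.

5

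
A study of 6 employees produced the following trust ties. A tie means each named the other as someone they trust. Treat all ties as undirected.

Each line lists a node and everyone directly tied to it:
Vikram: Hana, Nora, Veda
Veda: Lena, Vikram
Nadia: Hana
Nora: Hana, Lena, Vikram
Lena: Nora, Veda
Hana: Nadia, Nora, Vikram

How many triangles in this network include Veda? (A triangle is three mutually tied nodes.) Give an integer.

Veda's neighbors are Lena and Vikram, but none of them are tied to each other, so no triangle contains Veda.

0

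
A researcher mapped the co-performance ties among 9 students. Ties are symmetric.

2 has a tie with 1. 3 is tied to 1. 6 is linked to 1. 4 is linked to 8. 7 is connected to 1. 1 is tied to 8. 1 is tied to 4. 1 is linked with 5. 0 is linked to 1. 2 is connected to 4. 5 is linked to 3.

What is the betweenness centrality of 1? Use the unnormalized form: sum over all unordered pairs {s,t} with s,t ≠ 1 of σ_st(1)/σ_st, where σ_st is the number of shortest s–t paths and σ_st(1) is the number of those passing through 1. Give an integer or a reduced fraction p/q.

Pairs whose geodesics pass through 1 — 8–5: 1; 8–3: 1; 8–2: 1/2; 8–0: 1; 8–6: 1; 8–7: 1; 5–4: 1; 5–2: 1; 5–0: 1; 5–6: 1; 5–7: 1; 4–3: 1; 4–0: 1; 4–6: 1 … (+11 more pairs).
All other pairs contribute 0.
Summing the contributions gives betweenness(1) = 49/2.

49/2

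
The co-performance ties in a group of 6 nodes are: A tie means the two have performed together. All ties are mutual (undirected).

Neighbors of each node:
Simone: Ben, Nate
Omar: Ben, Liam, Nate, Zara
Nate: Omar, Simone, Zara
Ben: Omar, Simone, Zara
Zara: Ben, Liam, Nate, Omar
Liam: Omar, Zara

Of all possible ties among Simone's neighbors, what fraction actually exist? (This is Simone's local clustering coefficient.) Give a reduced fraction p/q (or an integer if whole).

0

Simone's neighbors: Ben and Nate (k = 2).
Possible neighbor pairs: C(2,2) = 1. Edges among them: none → e = 0.
Clustering(Simone) = 0/1.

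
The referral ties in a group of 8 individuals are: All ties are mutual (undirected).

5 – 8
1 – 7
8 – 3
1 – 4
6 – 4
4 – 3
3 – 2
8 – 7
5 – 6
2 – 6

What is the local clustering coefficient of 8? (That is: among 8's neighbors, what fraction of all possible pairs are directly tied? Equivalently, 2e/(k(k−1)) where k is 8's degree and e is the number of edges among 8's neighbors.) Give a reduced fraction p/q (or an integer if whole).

0

8's neighbors: 3, 5, and 7 (k = 3).
Possible neighbor pairs: C(3,2) = 3. Edges among them: none → e = 0.
Clustering(8) = 0/3 = 0.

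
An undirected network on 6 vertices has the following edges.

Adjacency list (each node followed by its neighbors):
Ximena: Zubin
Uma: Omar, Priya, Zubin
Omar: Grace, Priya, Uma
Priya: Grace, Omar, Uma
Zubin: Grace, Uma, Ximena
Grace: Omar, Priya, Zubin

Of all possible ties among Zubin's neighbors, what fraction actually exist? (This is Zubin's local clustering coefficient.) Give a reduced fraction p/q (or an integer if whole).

0

Zubin's neighbors: Grace, Uma, and Ximena (k = 3).
Possible neighbor pairs: C(3,2) = 3. Edges among them: none → e = 0.
Clustering(Zubin) = 0/3 = 0.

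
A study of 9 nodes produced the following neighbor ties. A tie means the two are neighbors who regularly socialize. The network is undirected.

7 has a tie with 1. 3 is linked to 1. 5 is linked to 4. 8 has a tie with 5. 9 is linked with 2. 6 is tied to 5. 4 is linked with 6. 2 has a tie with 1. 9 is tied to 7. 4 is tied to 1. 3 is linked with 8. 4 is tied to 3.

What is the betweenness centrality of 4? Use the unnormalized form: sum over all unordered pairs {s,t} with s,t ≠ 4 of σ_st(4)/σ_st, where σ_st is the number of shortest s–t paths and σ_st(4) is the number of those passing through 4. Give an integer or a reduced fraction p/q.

Pairs whose geodesics pass through 4 — 7–5: 1; 7–6: 1; 1–5: 1; 1–6: 1; 2–5: 1; 2–6: 1; 5–3: 1/2; 5–9: 2/2; 3–6: 1; 9–6: 2/2.
All other pairs contribute 0.
Summing the contributions gives betweenness(4) = 19/2.

19/2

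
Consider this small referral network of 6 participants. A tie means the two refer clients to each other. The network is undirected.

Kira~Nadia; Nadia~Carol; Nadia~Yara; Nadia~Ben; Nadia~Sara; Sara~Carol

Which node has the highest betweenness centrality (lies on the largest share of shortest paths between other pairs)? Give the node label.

Nadia

Unnormalized betweenness of each node: Ben:0, Carol:0, Kira:0, Nadia:9, Sara:0, Yara:0.
Nadia has the largest value, 9, making it the main broker — the node through which the most shortest paths run.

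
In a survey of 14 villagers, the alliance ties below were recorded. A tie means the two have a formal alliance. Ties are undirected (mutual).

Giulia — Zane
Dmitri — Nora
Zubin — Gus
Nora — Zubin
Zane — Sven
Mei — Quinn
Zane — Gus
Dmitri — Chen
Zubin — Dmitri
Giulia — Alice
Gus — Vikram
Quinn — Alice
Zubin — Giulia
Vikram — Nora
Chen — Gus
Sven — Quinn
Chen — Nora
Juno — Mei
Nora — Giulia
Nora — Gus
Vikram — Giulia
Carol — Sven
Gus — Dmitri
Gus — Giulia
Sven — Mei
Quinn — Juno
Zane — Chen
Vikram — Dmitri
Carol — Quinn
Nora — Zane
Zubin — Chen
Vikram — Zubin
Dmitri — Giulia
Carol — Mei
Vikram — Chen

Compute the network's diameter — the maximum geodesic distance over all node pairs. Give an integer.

4

Eccentricity of each node (its greatest distance to any other): Alice:3, Carol:4, Chen:4, Dmitri:4, Giulia:3, Gus:4, Juno:4, Mei:4, Nora:4, Quinn:3, Sven:3, Vikram:4, Zane:3, Zubin:4.
The maximum eccentricity is 4, realized for instance by the pair Carol–Zubin via Carol – Sven – Zane – Gus – Zubin. So the diameter is 4.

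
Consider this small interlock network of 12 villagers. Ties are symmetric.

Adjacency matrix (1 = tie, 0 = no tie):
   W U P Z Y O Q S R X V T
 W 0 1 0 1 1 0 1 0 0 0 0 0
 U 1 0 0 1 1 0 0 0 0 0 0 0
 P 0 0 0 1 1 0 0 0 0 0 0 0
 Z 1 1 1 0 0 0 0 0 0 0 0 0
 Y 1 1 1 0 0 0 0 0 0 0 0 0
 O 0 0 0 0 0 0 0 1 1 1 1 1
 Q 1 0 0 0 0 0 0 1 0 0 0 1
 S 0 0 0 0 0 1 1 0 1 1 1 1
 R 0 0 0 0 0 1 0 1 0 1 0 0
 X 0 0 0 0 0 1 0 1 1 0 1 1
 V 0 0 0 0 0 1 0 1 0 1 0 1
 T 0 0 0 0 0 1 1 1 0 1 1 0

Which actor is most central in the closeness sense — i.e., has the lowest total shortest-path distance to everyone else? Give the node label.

Farness (sum of distances to all others) for each node — O:27, P:37, Q:20, R:29, S:21, T:22, U:29, V:28, W:22, X:27, Y:29, Z:29.
The smallest farness is 20, for Q, so Q has the highest closeness.

Q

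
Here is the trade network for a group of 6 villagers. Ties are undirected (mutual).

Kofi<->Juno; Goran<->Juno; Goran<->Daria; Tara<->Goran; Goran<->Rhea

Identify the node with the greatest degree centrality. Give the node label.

Degrees — Daria:1, Goran:4, Juno:2, Kofi:1, Rhea:1, Tara:1.
The maximum is 4, attained only by Goran.

Goran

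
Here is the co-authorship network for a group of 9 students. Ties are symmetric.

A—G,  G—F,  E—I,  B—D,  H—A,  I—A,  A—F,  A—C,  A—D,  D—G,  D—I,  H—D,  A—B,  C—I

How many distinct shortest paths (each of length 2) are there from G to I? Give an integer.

The shortest distance is 2. The length-2 paths are: G–D–I; G–A–I.
That gives 2 distinct shortest paths.

2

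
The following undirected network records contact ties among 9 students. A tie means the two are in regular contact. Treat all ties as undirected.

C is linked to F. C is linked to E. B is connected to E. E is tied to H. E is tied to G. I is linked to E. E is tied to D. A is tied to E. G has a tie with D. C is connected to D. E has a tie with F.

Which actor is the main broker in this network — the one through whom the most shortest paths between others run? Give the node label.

E

Unnormalized betweenness of each node: A:0, B:0, C:1/2, D:1/2, E:24, F:0, G:0, H:0, I:0.
E has the largest value, 24, making it the main broker — the node through which the most shortest paths run.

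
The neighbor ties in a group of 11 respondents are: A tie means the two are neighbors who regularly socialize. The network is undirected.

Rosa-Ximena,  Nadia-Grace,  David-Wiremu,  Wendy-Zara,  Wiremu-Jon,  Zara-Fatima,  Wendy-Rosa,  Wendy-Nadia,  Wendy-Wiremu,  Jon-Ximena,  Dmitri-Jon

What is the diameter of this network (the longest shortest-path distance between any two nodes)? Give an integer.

Eccentricity of each node (its greatest distance to any other): David:4, Dmitri:5, Fatima:5, Grace:5, Jon:4, Nadia:4, Rosa:3, Wendy:3, Wiremu:3, Ximena:4, Zara:4.
The maximum eccentricity is 5, realized for instance by the pair Dmitri–Grace via Dmitri – Jon – Wiremu – Wendy – Nadia – Grace. So the diameter is 5.

5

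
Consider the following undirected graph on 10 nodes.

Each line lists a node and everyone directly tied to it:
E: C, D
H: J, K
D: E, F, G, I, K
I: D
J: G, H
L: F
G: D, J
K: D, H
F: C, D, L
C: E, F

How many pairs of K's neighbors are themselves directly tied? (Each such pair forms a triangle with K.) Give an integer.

0

K's neighbors are D and H, but none of them are tied to each other, so no triangle contains K.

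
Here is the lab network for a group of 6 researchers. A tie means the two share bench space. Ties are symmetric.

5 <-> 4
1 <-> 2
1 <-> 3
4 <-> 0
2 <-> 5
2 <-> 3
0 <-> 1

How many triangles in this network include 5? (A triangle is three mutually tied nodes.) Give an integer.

0

5's neighbors are 2 and 4, but none of them are tied to each other, so no triangle contains 5.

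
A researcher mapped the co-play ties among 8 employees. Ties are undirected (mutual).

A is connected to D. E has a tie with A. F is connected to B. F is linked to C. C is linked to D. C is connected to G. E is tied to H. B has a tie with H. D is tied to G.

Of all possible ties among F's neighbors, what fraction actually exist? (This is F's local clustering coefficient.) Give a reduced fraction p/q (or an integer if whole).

F's neighbors: B and C (k = 2).
Possible neighbor pairs: C(2,2) = 1. Edges among them: none → e = 0.
Clustering(F) = 0/1.

0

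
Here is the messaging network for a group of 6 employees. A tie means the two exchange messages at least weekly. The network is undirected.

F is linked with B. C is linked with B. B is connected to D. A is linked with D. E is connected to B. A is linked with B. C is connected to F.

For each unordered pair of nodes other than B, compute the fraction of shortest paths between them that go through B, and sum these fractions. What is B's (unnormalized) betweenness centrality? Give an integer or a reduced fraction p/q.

Pairs whose geodesics pass through B — D–E: 1; D–C: 1; D–F: 1; E–C: 1; E–A: 1; E–F: 1; C–A: 1; A–F: 1.
All other pairs contribute 0.
Summing the contributions gives betweenness(B) = 8.

8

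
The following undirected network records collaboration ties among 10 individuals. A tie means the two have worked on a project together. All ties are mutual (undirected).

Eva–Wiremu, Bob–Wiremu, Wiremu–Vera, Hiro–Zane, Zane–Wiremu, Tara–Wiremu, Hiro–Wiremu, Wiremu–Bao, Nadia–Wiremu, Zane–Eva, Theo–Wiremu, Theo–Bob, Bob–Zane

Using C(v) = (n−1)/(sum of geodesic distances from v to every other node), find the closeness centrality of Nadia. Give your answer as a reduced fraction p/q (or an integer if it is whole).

Distances from Nadia: Bao:2, Bob:2, Eva:2, Hiro:2, Tara:2, Theo:2, Vera:2, Wiremu:1, Zane:2. Sum = 17.
n = 10, so closeness = 9/17.

9/17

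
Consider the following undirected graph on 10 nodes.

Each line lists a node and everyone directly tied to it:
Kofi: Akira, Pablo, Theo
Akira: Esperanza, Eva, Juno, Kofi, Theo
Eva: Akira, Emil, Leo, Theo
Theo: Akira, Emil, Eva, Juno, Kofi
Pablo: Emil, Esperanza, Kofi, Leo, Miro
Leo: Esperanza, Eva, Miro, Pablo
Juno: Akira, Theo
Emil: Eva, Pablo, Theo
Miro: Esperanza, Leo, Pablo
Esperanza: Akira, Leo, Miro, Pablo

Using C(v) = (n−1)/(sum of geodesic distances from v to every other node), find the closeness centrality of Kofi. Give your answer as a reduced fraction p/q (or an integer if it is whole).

3/5

Distances from Kofi: Akira:1, Emil:2, Esperanza:2, Eva:2, Juno:2, Leo:2, Miro:2, Pablo:1, Theo:1. Sum = 15.
n = 10, so closeness = 9/15 = 3/5.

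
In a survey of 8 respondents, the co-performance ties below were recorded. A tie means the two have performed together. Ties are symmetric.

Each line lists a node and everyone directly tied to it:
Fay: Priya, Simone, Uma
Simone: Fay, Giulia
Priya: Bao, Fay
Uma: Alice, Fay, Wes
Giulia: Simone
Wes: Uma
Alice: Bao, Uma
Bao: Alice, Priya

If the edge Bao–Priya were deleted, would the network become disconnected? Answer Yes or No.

No

Even without that edge, Bao still reaches Priya via Bao – Alice – Uma – Fay – Priya, so the network stays connected. Not a bridge.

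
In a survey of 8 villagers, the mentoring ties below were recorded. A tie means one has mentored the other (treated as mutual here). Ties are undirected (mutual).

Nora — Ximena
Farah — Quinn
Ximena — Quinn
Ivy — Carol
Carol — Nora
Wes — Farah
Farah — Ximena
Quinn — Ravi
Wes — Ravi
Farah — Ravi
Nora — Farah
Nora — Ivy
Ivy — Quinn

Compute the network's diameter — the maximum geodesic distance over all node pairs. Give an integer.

Eccentricity of each node (its greatest distance to any other): Carol:3, Farah:2, Ivy:3, Nora:2, Quinn:2, Ravi:3, Wes:3, Ximena:2.
The maximum eccentricity is 3, realized for instance by the pair Ravi–Carol via Ravi – Quinn – Ivy – Carol. So the diameter is 3.

3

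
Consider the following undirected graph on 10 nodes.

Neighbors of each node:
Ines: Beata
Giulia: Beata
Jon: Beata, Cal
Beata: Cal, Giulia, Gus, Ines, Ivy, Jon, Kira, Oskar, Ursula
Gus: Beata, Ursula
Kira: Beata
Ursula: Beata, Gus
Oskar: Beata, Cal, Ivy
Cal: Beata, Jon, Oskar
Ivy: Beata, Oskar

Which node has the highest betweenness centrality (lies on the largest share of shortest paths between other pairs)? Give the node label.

Unnormalized betweenness of each node: Beata:31, Cal:1/2, Giulia:0, Gus:0, Ines:0, Ivy:0, Jon:0, Kira:0, Oskar:1/2, Ursula:0.
Beata has the largest value, 31, making it the main broker — the node through which the most shortest paths run.

Beata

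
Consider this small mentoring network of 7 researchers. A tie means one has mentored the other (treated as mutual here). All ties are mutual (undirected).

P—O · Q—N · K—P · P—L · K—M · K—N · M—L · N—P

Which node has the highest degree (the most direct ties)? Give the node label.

Degrees — K:3, L:2, M:2, N:3, O:1, P:4, Q:1.
The maximum is 4, attained only by P.

P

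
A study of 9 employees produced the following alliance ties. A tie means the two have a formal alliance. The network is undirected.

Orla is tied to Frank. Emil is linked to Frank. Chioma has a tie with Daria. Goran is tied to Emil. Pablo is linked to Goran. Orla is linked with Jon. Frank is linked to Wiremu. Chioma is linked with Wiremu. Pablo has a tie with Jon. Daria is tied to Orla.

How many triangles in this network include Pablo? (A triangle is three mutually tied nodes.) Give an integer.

0

Pablo's neighbors are Goran and Jon, but none of them are tied to each other, so no triangle contains Pablo.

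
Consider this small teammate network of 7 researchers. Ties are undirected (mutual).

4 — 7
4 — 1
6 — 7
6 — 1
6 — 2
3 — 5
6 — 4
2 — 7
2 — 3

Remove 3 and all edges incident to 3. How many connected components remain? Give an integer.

2

Without 3, the remaining ties split the others into: {1, 2, 4, 6, 7}; {5}.
That's 2 separate components.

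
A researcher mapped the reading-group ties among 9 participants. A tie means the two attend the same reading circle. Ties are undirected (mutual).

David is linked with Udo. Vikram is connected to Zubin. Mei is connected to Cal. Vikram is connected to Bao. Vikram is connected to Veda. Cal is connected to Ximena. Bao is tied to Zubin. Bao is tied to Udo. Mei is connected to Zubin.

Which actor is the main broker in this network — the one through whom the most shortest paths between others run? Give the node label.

Unnormalized betweenness of each node: Bao:12, Cal:7, David:0, Mei:12, Udo:7, Veda:0, Vikram:7, Ximena:0, Zubin:15.
Zubin has the largest value, 15, making it the main broker — the node through which the most shortest paths run.

Zubin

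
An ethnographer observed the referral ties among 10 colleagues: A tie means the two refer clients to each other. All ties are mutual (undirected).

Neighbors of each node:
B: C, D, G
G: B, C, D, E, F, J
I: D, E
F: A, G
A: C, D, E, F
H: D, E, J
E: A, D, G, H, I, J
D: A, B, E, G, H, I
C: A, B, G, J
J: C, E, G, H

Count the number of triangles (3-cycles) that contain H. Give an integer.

2

H's neighbors: D, E, and J.
Neighbor pairs that are themselves tied: H–D–E; H–E–J. Each forms one triangle with H, for 2 in total.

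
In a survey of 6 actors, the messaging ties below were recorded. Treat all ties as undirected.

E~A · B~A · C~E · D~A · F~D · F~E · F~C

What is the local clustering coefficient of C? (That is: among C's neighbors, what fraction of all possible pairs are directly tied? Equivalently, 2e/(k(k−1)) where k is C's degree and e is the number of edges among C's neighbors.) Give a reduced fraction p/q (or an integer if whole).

C's neighbors: E and F (k = 2).
Possible neighbor pairs: C(2,2) = 1. Edges among them: E–F → e = 1.
Clustering(C) = 1/1.

1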